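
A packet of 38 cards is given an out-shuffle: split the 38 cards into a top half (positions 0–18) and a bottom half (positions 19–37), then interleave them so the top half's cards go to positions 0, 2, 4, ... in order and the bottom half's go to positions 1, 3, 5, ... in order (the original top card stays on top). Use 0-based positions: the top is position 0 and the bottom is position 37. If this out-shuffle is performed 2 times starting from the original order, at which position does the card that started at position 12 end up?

Track the card's position through each out-shuffle:
12 → 24 → 11

11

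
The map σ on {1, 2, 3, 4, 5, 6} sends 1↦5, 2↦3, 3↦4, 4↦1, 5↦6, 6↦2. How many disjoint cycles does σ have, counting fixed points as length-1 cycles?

Cycle decomposition: (1 5 6 2 3 4).
1 cycle.

1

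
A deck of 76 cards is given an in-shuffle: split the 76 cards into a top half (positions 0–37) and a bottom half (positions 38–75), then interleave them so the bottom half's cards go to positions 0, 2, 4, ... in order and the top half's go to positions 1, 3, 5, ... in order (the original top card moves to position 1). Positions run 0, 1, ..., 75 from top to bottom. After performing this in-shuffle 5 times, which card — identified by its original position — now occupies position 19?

67

Work backwards from position 19, undoing one in-shuffle at a time:
19 ← 9 ← 4 ← 40 ← 58 ← 67
So the card now at position 19 started at position 67.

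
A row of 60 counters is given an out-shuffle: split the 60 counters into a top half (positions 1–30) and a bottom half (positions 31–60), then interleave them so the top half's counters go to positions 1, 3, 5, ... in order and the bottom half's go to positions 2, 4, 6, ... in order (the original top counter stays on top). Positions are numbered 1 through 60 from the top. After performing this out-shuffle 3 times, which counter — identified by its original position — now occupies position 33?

Work backwards from position 33, undoing one out-shuffle at a time:
33 ← 17 ← 9 ← 5
So the counter now at position 33 started at position 5.

5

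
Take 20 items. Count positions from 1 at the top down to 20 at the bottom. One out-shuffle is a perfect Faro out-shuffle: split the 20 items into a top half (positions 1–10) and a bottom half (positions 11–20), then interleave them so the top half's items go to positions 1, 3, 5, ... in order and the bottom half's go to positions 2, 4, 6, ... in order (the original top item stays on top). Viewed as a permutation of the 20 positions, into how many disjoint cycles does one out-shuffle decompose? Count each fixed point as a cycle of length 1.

Trace each unvisited position around until it returns:
(1) (2 3 5 9 17 14 ... len 18) (20)
3 cycles in total.

3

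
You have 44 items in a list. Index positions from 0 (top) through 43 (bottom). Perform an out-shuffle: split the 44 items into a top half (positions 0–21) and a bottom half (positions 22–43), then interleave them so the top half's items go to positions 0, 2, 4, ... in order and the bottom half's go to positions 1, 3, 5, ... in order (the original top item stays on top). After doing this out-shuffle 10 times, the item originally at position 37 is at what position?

5

Track the item's position through each out-shuffle:
37 → 31 → 19 → 38 → 33 → 23 → 3 → 6 → 12 → 24 → 5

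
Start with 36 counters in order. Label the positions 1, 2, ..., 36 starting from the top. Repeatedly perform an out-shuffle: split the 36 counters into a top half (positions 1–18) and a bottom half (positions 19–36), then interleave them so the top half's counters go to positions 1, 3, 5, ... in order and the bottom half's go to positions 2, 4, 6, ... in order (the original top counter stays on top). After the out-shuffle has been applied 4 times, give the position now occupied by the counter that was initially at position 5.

30

Track the counter's position through each out-shuffle:
5 → 9 → 17 → 33 → 30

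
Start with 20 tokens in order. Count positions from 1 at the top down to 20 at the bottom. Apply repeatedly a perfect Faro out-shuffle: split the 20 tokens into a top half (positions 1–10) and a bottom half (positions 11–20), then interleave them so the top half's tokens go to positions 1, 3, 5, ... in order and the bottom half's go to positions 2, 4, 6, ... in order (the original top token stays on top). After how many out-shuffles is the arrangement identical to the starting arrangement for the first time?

18

The out-shuffle permutes the 20 positions with cycle lengths [1, 1, 18].
Every token is home exactly when every cycle has completed a whole number of laps, i.e. after lcm(1, 18) = 18 out-shuffles.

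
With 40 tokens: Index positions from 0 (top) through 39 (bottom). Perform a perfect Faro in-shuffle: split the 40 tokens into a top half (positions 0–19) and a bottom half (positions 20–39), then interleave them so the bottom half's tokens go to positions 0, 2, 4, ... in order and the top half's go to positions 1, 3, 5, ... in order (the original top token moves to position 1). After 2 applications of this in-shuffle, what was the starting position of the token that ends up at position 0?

Work backwards from position 0, undoing one in-shuffle at a time:
0 ← 20 ← 30
So the token now at position 0 started at position 30.

30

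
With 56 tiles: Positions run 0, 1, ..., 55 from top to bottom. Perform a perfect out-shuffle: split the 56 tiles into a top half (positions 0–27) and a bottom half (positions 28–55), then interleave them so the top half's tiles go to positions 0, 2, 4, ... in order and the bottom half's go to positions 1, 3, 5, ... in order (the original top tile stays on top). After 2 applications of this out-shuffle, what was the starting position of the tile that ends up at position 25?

Work backwards from position 25, undoing one out-shuffle at a time:
25 ← 40 ← 20
So the tile now at position 25 started at position 20.

20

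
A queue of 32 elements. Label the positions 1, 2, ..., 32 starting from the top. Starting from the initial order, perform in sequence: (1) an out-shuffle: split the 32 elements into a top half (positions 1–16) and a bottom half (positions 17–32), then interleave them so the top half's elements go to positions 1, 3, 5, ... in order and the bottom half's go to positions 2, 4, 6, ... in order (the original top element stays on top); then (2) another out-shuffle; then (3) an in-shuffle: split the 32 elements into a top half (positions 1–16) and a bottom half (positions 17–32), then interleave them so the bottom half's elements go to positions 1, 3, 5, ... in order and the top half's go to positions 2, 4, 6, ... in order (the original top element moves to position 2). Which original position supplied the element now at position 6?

17

Undo the operations in reverse order, starting from position 6:
  undo op 3 (in-shuffle, from top half): 6 ← 3
  undo op 2 (out-shuffle, from top half): 3 ← 2
  undo op 1 (out-shuffle, from bottom half): 2 ← 17
So the element at position 6 came from original position 17.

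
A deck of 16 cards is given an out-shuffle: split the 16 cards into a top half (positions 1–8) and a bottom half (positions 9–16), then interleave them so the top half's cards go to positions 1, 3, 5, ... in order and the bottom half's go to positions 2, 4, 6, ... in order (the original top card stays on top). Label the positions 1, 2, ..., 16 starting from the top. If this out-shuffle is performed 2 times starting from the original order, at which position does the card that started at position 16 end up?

16

Position 16 is a fixed point of every out-shuffle, so the card never moves.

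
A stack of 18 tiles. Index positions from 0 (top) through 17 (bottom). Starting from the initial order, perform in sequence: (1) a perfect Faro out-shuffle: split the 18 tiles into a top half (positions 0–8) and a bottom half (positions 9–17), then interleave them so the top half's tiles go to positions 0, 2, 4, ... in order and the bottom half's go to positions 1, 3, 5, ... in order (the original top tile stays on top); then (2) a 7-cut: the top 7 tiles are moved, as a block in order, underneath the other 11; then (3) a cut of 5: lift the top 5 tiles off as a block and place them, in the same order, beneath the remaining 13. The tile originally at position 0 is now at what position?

6

Track the tile from position 0 forward through each operation:
  after op 1 (out-shuffle): 0 → 0
  after op 2 (cut 7): 0 → 11
  after op 3 (cut 5): 11 → 6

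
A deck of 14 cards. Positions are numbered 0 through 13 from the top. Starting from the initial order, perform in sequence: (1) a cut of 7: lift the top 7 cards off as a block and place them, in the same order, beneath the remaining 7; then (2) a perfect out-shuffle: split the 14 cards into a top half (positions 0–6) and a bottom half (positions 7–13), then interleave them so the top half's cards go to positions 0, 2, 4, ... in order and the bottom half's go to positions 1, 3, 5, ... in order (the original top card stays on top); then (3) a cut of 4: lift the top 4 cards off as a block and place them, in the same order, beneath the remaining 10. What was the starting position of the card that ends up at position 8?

Undo the operations in reverse order, starting from position 8:
  undo op 3 (cut 4): 8 ← 12
  undo op 2 (out-shuffle, from top half): 12 ← 6
  undo op 1 (cut 7): 6 ← 13
So the card at position 8 came from original position 13.

13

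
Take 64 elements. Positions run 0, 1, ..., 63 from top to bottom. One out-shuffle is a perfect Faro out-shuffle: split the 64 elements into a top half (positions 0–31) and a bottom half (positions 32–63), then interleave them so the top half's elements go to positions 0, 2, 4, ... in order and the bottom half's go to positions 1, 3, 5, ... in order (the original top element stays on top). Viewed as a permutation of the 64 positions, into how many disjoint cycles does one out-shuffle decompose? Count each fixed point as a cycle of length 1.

14

Trace each unvisited position around until it returns:
(0) (1 2 4 8 16 32) (3 6 12 24 48 33) (5 10 20 40 17 34) (7 14 28 56 49 35) (9 18 36) (11 22 44 25 50 37) (13 26 52 41 19 38) ... plus 6 more
14 cycles in total.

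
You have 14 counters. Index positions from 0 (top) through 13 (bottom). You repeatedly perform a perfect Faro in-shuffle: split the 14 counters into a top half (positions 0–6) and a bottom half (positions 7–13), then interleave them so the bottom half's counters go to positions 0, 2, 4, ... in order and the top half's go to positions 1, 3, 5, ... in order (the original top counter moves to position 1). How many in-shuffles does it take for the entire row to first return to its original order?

The in-shuffle permutes the 14 positions with cycle lengths [2, 4, 4, 4].
Every counter is home exactly when every cycle has completed a whole number of laps, i.e. after lcm(2, 4) = 4 in-shuffles.

4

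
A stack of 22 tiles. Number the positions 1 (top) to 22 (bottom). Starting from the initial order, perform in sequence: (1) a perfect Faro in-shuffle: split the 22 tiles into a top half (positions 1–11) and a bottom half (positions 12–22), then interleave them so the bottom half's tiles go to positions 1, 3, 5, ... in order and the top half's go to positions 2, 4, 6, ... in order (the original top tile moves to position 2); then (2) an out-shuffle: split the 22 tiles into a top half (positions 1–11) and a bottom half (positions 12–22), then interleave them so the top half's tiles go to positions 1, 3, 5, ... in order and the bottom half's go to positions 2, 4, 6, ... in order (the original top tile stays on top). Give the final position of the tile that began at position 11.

Track the tile from position 11 forward through each operation:
  after op 1 (in-shuffle): 11 → 22
  after op 2 (out-shuffle): 22 → 22

22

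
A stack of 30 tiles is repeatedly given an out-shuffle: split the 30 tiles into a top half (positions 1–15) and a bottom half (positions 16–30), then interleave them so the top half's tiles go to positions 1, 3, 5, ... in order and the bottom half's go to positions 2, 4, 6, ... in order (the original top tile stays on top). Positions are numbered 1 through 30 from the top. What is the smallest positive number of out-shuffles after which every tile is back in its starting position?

28

The out-shuffle permutes the 30 positions with cycle lengths [1, 1, 28].
Every tile is home exactly when every cycle has completed a whole number of laps, i.e. after lcm(1, 28) = 28 out-shuffles.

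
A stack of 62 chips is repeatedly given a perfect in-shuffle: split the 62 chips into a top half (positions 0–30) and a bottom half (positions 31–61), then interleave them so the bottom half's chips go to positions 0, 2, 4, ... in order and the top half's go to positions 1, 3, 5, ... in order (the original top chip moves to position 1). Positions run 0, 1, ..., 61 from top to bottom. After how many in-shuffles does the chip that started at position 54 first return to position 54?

6

Follow position 54 under repeated in-shuffles:
54 → 46 → 30 → 61 → 60 → 58 → 54
It first returns after 6 in-shuffles.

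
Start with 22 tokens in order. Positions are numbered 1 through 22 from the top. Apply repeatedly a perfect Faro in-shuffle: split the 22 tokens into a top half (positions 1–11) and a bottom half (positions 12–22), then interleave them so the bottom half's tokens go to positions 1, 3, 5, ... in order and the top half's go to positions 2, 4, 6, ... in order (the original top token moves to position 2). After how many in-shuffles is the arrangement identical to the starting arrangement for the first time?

The in-shuffle permutes the 22 positions with cycle lengths [11, 11].
Every token is home exactly when every cycle has completed a whole number of laps, i.e. after lcm(11) = 11 in-shuffles.

11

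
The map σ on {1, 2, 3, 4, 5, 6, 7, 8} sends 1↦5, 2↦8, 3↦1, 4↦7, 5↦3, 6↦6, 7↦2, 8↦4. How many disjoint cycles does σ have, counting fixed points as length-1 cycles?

Cycle decomposition: (1 5 3) (2 8 4 7) (6).
3 cycles.

3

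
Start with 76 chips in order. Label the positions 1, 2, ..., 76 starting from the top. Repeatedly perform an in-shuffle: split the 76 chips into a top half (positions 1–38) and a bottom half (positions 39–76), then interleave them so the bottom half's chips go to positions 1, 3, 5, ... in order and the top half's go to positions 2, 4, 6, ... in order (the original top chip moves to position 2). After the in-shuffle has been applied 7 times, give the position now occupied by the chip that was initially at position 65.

Track the chip's position through each in-shuffle:
65 → 53 → 29 → 58 → 39 → 1 → 2 → 4

4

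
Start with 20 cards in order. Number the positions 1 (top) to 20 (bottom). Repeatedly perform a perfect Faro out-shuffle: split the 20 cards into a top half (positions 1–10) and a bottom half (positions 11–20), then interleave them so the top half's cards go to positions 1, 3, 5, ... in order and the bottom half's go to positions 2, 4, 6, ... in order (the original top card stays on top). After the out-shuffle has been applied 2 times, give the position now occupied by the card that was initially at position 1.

1

Position 1 is a fixed point of every out-shuffle, so the card never moves.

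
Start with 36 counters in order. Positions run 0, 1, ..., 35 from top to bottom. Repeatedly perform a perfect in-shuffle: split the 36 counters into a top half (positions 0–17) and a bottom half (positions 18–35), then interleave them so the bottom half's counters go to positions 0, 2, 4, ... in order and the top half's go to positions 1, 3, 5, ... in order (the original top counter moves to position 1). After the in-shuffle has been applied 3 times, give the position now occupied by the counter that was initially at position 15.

16

Track the counter's position through each in-shuffle:
15 → 31 → 26 → 16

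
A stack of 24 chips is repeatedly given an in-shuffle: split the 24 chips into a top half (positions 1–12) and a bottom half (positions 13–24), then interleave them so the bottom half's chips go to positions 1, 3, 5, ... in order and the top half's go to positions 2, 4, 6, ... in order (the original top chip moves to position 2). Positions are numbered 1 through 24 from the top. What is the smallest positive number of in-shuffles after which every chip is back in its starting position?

The in-shuffle permutes the 24 positions with cycle lengths [4, 20].
Every chip is home exactly when every cycle has completed a whole number of laps, i.e. after lcm(4, 20) = 20 in-shuffles.

20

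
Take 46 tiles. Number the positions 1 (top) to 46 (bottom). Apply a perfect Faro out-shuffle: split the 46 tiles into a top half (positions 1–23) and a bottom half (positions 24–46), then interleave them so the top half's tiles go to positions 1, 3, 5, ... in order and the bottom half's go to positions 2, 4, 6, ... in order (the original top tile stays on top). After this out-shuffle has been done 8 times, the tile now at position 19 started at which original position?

Work backwards from position 19, undoing one out-shuffle at a time:
19 ← 10 ← 28 ← 37 ← 19 ← 10 ← 28 ← 37 ← 19
So the tile now at position 19 started at position 19.

19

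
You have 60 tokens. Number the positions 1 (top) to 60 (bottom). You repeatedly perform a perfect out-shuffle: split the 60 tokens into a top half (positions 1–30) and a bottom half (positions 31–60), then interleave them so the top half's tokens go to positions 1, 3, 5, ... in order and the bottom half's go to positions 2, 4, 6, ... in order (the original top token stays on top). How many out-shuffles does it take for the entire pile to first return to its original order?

The out-shuffle permutes the 60 positions with cycle lengths [1, 1, 58].
Every token is home exactly when every cycle has completed a whole number of laps, i.e. after lcm(1, 58) = 58 out-shuffles.

58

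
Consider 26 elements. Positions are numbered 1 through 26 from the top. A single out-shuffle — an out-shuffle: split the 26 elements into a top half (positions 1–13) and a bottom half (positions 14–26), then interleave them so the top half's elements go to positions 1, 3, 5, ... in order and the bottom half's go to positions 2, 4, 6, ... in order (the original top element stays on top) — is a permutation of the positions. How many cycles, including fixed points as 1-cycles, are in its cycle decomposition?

Trace each unvisited position around until it returns:
(1) (2 3 5 9 17 8 ... len 20) (6 11 21 16) (26)
4 cycles in total.

4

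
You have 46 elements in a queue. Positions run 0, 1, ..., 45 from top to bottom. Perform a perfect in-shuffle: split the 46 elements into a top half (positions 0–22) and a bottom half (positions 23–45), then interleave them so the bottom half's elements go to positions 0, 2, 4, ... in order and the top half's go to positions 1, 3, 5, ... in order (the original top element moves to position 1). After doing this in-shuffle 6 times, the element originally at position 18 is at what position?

Track the element's position through each in-shuffle:
18 → 37 → 28 → 10 → 21 → 43 → 40

40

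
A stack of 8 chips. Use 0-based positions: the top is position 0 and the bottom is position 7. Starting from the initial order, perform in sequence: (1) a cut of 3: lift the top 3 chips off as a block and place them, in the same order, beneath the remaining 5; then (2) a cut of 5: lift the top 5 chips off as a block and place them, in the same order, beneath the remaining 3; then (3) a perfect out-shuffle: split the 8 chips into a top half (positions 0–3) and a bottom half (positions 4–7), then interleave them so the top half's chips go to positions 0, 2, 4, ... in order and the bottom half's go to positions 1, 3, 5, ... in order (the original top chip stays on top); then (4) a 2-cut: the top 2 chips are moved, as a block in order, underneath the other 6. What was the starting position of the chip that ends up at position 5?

7

Undo the operations in reverse order, starting from position 5:
  undo op 4 (cut 2): 5 ← 7
  undo op 3 (out-shuffle, from bottom half): 7 ← 7
  undo op 2 (cut 5): 7 ← 4
  undo op 1 (cut 3): 4 ← 7
So the chip at position 5 came from original position 7.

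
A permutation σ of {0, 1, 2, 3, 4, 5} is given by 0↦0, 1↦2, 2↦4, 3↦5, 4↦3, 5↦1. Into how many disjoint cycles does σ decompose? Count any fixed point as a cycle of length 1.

Cycle decomposition: (0) (1 2 4 3 5).
2 cycles.

2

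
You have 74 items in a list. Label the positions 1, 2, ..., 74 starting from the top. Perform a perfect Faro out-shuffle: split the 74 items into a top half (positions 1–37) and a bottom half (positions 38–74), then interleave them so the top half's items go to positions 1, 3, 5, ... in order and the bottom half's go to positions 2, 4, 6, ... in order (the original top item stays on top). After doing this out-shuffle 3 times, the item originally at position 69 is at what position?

34

Track the item's position through each out-shuffle:
69 → 64 → 54 → 34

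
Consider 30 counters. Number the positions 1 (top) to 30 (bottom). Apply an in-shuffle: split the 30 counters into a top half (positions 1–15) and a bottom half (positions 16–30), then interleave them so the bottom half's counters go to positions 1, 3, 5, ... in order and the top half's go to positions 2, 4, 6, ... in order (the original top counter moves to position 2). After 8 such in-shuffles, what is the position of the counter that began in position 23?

29

Track the counter's position through each in-shuffle:
23 → 15 → 30 → 29 → 27 → 23 → 15 → 30 → 29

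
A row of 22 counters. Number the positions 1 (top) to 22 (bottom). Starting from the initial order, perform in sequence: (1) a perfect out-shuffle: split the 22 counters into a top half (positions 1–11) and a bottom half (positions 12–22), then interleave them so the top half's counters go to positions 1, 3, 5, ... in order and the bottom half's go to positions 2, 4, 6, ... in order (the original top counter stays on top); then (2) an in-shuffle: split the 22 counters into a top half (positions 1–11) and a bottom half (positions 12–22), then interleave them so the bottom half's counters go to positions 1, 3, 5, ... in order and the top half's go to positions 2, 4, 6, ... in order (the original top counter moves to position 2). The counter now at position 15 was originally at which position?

Undo the operations in reverse order, starting from position 15:
  undo op 2 (in-shuffle, from bottom half): 15 ← 19
  undo op 1 (out-shuffle, from top half): 19 ← 10
So the counter at position 15 came from original position 10.

10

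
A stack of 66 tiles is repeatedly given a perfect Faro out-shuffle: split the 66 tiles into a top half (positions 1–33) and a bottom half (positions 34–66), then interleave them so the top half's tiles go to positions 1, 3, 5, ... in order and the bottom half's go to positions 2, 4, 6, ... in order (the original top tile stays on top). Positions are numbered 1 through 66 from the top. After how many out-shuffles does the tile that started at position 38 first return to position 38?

Follow position 38 under repeated out-shuffles:
38 → 10 → 19 → 37 → 8 → 15 → 29 → 57 → 48 → 30 → 59 → 52 → 38
It first returns after 12 out-shuffles.

12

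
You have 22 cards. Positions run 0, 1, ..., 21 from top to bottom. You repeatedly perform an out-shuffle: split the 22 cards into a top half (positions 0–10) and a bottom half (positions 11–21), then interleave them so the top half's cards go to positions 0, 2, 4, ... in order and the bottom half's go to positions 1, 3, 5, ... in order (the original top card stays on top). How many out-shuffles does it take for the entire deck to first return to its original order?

The out-shuffle permutes the 22 positions with cycle lengths [1, 1, 2, 3, 3, 6, 6].
Every card is home exactly when every cycle has completed a whole number of laps, i.e. after lcm(1, 2, 3, 6) = 6 out-shuffles.

6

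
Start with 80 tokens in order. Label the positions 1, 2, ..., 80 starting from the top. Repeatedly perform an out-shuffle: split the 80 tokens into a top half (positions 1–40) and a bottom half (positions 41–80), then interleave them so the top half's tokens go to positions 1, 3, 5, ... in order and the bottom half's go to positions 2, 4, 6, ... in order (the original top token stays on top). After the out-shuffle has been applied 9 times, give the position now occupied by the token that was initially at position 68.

Track the token's position through each out-shuffle:
68 → 56 → 32 → 63 → 46 → 12 → 23 → 45 → 10 → 19

19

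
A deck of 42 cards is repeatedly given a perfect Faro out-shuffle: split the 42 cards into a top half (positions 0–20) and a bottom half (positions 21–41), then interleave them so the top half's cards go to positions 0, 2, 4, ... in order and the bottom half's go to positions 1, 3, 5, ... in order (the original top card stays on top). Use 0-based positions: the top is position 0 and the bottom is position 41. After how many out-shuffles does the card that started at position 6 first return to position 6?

20

Follow position 6 under repeated out-shuffles:
6 → 12 → 24 → 7 → 14 → 28 → 15 → 30 → 19 → 38 → 35 → 29 → 17 → 34 → 27 → 13 → 26 → 11 → 22 → 3 → 6
It first returns after 20 out-shuffles.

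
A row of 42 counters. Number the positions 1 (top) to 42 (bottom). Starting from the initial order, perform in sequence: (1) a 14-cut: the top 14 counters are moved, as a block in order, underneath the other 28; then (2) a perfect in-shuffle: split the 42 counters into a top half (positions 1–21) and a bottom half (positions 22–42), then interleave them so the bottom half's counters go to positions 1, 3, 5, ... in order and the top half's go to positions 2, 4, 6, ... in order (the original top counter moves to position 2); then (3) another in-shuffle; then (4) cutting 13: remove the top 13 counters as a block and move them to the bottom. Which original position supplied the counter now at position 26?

14

Undo the operations in reverse order, starting from position 26:
  undo op 4 (cut 13): 26 ← 39
  undo op 3 (in-shuffle, from bottom half): 39 ← 41
  undo op 2 (in-shuffle, from bottom half): 41 ← 42
  undo op 1 (cut 14): 42 ← 14
So the counter at position 26 came from original position 14.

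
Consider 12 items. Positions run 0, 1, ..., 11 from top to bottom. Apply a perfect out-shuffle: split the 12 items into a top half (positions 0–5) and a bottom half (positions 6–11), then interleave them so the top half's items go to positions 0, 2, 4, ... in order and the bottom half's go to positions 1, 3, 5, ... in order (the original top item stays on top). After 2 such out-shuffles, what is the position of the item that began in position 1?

4

Track the item's position through each out-shuffle:
1 → 2 → 4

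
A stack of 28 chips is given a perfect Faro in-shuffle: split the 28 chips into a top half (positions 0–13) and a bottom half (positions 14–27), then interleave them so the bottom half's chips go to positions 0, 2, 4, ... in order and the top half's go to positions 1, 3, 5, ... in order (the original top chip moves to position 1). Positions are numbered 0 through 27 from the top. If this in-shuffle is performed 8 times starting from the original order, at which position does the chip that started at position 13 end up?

16

Track the chip's position through each in-shuffle:
13 → 27 → 26 → 24 → 20 → 12 → 25 → 22 → 16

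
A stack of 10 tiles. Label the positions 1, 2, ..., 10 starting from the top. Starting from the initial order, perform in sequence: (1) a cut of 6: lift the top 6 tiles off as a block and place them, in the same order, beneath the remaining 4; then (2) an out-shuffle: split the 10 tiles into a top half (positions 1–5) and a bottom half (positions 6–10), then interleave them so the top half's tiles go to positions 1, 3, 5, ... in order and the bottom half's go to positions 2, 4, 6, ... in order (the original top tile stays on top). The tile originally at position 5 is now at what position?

Track the tile from position 5 forward through each operation:
  after op 1 (cut 6): 5 → 9
  after op 2 (out-shuffle): 9 → 8

8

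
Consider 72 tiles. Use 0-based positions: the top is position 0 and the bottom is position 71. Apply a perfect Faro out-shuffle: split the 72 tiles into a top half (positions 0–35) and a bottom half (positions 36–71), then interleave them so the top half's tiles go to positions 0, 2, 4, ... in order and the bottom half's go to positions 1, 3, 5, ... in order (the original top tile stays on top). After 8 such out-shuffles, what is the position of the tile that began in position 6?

45

Track the tile's position through each out-shuffle:
6 → 12 → 24 → 48 → 25 → 50 → 29 → 58 → 45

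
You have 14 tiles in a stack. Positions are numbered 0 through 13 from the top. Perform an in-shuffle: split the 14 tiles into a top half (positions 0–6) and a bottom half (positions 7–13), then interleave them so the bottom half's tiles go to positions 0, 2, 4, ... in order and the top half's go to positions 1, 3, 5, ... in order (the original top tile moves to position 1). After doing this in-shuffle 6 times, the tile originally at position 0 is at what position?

3

Track the tile's position through each in-shuffle:
0 → 1 → 3 → 7 → 0 → 1 → 3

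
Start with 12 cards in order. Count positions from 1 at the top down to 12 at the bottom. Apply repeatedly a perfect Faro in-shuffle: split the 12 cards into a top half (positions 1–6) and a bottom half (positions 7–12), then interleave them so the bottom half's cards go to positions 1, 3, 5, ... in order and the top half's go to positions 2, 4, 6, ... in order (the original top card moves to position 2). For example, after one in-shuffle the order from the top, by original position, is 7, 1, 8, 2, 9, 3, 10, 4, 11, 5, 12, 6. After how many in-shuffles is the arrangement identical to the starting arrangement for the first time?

12

The in-shuffle permutes the 12 positions with cycle lengths [12].
Every card is home exactly when every cycle has completed a whole number of laps, i.e. after lcm(12) = 12 in-shuffles.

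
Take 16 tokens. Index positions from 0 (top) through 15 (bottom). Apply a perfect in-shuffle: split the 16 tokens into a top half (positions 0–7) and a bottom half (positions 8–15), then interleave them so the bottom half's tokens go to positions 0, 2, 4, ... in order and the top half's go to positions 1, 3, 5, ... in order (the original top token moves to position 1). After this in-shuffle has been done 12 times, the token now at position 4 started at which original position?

Work backwards from position 4, undoing one in-shuffle at a time:
4 ← 10 ← 13 ← 6 ← 11 ← 5 ← 2 ← 9 ← 4 ← 10 ← 13 ← 6 ← 11
So the token now at position 4 started at position 11.

11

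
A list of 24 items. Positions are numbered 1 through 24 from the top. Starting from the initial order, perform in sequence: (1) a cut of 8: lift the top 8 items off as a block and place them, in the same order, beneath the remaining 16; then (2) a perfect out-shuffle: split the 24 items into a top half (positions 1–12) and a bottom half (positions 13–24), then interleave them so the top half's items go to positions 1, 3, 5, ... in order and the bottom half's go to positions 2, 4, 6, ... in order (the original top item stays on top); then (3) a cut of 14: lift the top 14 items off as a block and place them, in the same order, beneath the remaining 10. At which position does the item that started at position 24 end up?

Track the item from position 24 forward through each operation:
  after op 1 (cut 8): 24 → 16
  after op 2 (out-shuffle): 16 → 8
  after op 3 (cut 14): 8 → 18

18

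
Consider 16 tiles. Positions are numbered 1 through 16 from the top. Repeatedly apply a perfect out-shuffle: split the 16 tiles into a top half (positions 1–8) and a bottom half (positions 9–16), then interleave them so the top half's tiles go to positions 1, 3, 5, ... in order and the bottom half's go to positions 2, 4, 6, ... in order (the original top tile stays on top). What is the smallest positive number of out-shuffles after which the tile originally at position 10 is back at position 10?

Follow position 10 under repeated out-shuffles:
10 → 4 → 7 → 13 → 10
It first returns after 4 out-shuffles.

4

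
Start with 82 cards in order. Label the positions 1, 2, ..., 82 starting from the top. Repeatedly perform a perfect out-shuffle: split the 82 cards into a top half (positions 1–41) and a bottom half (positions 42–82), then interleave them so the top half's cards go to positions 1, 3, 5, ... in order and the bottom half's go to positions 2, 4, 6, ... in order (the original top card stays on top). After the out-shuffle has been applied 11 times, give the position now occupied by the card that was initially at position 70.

49

Track the card's position through each out-shuffle:
70 → 58 → 34 → 67 → 52 → 22 → 43 → 4 → 7 → 13 → 25 → 49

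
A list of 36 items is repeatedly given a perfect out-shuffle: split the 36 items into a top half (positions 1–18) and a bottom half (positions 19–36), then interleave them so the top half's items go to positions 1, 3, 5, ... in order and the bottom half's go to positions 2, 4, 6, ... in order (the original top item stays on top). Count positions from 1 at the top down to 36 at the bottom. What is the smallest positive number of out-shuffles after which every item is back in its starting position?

The out-shuffle permutes the 36 positions with cycle lengths [1, 1, 3, 3, 4, 12, 12].
Every item is home exactly when every cycle has completed a whole number of laps, i.e. after lcm(1, 3, 4, 12) = 12 out-shuffles.

12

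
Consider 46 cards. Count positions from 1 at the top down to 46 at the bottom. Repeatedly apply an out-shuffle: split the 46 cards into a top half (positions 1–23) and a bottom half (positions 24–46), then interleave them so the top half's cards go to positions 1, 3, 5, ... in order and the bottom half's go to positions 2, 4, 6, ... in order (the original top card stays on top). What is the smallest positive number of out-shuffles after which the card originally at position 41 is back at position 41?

6

Follow position 41 under repeated out-shuffles:
41 → 36 → 26 → 6 → 11 → 21 → 41
It first returns after 6 out-shuffles.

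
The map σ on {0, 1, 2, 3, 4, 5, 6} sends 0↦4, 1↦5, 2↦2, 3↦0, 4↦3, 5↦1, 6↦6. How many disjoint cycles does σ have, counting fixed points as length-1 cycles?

Cycle decomposition: (0 4 3) (1 5) (2) (6).
4 cycles.

4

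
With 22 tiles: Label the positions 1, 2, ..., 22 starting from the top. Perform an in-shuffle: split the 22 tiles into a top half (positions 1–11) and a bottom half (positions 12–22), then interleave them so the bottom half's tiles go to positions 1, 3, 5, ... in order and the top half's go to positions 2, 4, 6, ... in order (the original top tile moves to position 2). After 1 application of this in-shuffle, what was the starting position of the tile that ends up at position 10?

Work backwards from position 10, undoing one in-shuffle at a time:
10 ← 5
So the tile now at position 10 started at position 5.

5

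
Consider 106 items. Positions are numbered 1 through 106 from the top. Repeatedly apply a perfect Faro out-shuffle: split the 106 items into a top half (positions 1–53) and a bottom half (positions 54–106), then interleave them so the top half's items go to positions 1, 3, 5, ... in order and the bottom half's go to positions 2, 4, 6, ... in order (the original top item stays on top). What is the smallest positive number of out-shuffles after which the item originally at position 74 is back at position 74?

12

Follow position 74 under repeated out-shuffles:
74 → 42 → 83 → 60 → 14 → 27 → 53 → 105 → 104 → 102 → 98 → 90 → 74
It first returns after 12 out-shuffles.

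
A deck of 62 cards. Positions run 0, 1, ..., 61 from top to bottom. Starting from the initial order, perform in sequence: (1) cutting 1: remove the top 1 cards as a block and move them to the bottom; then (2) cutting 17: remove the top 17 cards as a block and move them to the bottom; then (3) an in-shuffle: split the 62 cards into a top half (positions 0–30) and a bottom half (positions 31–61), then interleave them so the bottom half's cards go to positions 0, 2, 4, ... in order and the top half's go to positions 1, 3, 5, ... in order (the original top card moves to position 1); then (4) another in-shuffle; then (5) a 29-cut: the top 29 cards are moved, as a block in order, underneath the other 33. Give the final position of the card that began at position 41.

Track the card from position 41 forward through each operation:
  after op 1 (cut 1): 41 → 40
  after op 2 (cut 17): 40 → 23
  after op 3 (in-shuffle): 23 → 47
  after op 4 (in-shuffle): 47 → 32
  after op 5 (cut 29): 32 → 3

3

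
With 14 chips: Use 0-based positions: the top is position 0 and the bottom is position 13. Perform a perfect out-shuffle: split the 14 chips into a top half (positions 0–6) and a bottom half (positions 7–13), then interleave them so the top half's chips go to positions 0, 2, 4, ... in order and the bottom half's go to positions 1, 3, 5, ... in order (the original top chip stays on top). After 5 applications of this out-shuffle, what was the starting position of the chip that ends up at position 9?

8

Work backwards from position 9, undoing one out-shuffle at a time:
9 ← 11 ← 12 ← 6 ← 3 ← 8
So the chip now at position 9 started at position 8.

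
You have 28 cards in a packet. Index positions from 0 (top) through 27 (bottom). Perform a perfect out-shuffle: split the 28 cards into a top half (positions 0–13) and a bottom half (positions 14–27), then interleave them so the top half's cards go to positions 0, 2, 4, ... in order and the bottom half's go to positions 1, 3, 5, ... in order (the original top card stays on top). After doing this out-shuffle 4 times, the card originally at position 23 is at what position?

17

Track the card's position through each out-shuffle:
23 → 19 → 11 → 22 → 17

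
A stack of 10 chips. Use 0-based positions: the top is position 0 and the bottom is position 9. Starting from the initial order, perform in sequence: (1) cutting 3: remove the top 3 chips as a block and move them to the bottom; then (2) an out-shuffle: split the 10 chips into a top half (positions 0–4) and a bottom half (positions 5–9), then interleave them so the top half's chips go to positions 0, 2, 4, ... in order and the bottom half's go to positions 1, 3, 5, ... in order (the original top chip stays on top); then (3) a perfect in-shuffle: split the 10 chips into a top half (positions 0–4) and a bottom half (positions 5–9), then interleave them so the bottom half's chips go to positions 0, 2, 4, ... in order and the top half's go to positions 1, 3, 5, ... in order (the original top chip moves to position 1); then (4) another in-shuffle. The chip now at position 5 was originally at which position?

6

Undo the operations in reverse order, starting from position 5:
  undo op 4 (in-shuffle, from top half): 5 ← 2
  undo op 3 (in-shuffle, from bottom half): 2 ← 6
  undo op 2 (out-shuffle, from top half): 6 ← 3
  undo op 1 (cut 3): 3 ← 6
So the chip at position 5 came from original position 6.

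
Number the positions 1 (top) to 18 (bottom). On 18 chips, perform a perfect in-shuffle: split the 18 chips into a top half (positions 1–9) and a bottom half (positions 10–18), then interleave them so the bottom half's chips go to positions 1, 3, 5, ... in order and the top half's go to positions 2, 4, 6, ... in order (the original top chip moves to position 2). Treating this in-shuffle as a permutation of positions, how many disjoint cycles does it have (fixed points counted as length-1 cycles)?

Trace each unvisited position around until it returns:
(1 2 4 8 16 13 ... len 18)
1 cycle in total.

1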